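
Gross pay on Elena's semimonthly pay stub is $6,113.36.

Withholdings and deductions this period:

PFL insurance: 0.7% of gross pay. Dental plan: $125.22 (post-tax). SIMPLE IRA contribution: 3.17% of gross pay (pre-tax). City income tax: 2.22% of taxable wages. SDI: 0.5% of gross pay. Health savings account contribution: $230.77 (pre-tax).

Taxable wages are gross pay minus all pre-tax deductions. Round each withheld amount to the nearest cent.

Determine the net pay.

SIMPLE IRA contribution: $6,113.36 × 0.0317 = $193.79
Health savings account contribution: $230.77
Pre-tax total = $193.79 + $230.77 = $424.56
Taxable wages = $6,113.36 − $424.56 = $5,688.80
City income tax: $5,688.80 × 0.0222 = $126.29
PFL insurance: $6,113.36 × 0.007 = $42.79
SDI: $6,113.36 × 0.005 = $30.57
Dental plan: $125.22
Total deductions = $193.79 + $230.77 + $126.29 + $42.79 + $30.57 + $125.22 = $749.43
Net pay = $6,113.36 − $749.43 = $5,363.93

$5,363.93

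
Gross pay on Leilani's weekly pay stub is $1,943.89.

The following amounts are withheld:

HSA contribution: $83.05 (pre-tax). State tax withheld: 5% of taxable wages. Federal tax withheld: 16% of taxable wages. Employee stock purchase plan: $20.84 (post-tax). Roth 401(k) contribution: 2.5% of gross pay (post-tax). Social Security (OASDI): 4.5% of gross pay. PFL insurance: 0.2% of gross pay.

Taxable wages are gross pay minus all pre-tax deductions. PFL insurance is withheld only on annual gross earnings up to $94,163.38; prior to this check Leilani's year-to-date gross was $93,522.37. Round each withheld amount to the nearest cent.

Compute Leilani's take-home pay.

$1,311.87

HSA contribution: $83.05
Taxable wages = $1,943.89 − $83.05 = $1,860.84
Federal tax withheld: $1,860.84 × 0.16 = $297.73
State tax withheld: $1,860.84 × 0.05 = $93.04
Social Security (OASDI): $1,943.89 × 0.045 = $87.48
PFL insurance: only $94,163.38 − $93,522.37 = $641.01 of this check is subject → $641.01 × 0.002 = $1.28
Employee stock purchase plan: $20.84
Roth 401(k) contribution: $1,943.89 × 0.025 = $48.60
Total deductions = $83.05 + $297.73 + $93.04 + $87.48 + $1.28 + $20.84 + $48.60 = $632.02
Net pay = $1,943.89 − $632.02 = $1,311.87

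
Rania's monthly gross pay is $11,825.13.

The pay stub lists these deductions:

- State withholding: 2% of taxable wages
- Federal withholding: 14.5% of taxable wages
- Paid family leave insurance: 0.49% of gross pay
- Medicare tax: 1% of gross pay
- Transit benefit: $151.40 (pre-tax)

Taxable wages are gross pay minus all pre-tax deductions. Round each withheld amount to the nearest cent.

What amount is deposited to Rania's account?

$9,571.38

Transit benefit: $151.40
Taxable wages = $11,825.13 − $151.40 = $11,673.73
State withholding: $11,673.73 × 0.02 = $233.47
Federal withholding: $11,673.73 × 0.145 = $1,692.69
Medicare tax: $11,825.13 × 0.01 = $118.25
Paid family leave insurance: $11,825.13 × 0.0049 = $57.94
Total deductions = $151.40 + $233.47 + $1,692.69 + $118.25 + $57.94 = $2,253.75
Net pay = $11,825.13 − $2,253.75 = $9,571.38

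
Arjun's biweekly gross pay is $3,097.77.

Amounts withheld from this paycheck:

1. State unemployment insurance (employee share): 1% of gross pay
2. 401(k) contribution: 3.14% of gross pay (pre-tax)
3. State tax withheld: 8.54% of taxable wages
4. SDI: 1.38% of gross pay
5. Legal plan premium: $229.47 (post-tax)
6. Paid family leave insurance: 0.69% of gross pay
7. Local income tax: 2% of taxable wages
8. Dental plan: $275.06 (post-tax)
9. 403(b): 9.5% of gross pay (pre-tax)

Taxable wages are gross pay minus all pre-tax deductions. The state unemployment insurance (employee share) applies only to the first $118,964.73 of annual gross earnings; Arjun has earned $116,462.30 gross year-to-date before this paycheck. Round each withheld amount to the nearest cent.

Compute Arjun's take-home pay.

$1,827.31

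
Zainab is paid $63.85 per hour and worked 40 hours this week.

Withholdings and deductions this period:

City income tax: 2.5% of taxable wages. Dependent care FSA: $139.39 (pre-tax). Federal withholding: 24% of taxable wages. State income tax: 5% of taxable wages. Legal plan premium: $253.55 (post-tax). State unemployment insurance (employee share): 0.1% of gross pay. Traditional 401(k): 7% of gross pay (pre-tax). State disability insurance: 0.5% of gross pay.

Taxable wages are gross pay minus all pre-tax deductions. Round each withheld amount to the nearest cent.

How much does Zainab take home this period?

$1262.67

Gross pay: 40 × $63.85 = $2554.00
Traditional 401(k): $2554.00 × 0.07 = $178.78
Dependent care FSA: $139.39
Pre-tax total = $178.78 + $139.39 = $318.17
Taxable wages = $2554.00 − $318.17 = $2235.83
City income tax: $2235.83 × 0.025 = $55.90
Federal withholding: $2235.83 × 0.24 = $536.60
State income tax: $2235.83 × 0.05 = $111.79
State disability insurance: $2554.00 × 0.005 = $12.77
State unemployment insurance (employee share): $2554.00 × 0.001 = $2.55
Legal plan premium: $253.55
Total deductions = $178.78 + $139.39 + $55.90 + $536.60 + $111.79 + $12.77 + $2.55 + $253.55 = $1291.33
Net pay = $2554.00 − $1291.33 = $1262.67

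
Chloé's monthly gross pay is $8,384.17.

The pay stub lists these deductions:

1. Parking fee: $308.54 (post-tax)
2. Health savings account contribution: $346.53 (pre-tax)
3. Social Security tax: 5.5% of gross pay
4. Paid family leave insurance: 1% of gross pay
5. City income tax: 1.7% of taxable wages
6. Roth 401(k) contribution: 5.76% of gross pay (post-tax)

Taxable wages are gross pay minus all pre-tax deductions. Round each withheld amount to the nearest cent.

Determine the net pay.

Health savings account contribution: $346.53
Taxable wages = $8,384.17 − $346.53 = $8,037.64
City income tax: $8,037.64 × 0.017 = $136.64
Paid family leave insurance: $8,384.17 × 0.01 = $83.84
Social Security tax: $8,384.17 × 0.055 = $461.13
Parking fee: $308.54
Roth 401(k) contribution: $8,384.17 × 0.0576 = $482.93
Total deductions = $346.53 + $136.64 + $83.84 + $461.13 + $308.54 + $482.93 = $1,819.61
Net pay = $8,384.17 − $1,819.61 = $6,564.56

$6,564.56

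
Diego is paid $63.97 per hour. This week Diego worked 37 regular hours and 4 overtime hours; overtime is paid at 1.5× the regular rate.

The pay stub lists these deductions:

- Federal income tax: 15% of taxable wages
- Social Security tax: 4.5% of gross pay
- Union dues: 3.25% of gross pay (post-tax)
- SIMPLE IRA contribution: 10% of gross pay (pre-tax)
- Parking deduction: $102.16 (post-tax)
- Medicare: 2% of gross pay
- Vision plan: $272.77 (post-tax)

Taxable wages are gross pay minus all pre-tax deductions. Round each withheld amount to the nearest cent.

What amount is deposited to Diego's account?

$1461.17

Regular pay: 37 × $63.97 = $2366.89
Overtime pay: 4 × $63.97 × 1.5 = $383.82
Gross pay = $2366.89 + $383.82 = $2750.71
SIMPLE IRA contribution: $2750.71 × 0.1 = $275.07
Taxable wages = $2750.71 − $275.07 = $2475.64
Federal income tax: $2475.64 × 0.15 = $371.35
Social Security tax: $2750.71 × 0.045 = $123.78
Medicare: $2750.71 × 0.02 = $55.01
Union dues: $2750.71 × 0.0325 = $89.40
Parking deduction: $102.16
Vision plan: $272.77
Total deductions = $275.07 + $371.35 + $123.78 + $55.01 + $89.40 + $102.16 + $272.77 = $1289.54
Net pay = $2750.71 − $1289.54 = $1461.17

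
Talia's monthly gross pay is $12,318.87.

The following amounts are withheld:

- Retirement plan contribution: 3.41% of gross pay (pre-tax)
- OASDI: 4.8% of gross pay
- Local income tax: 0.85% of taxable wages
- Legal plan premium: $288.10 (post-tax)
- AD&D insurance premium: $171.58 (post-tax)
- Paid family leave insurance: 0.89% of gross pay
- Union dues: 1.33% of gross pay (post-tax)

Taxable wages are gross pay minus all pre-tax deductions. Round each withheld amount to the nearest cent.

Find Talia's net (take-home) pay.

$10,473.19

Retirement plan contribution: $12,318.87 × 0.0341 = $420.07
Taxable wages = $12,318.87 − $420.07 = $11,898.80
Local income tax: $11,898.80 × 0.0085 = $101.14
Paid family leave insurance: $12,318.87 × 0.0089 = $109.64
OASDI: $12,318.87 × 0.048 = $591.31
Union dues: $12,318.87 × 0.0133 = $163.84
Legal plan premium: $288.10
AD&D insurance premium: $171.58
Total deductions = $420.07 + $101.14 + $109.64 + $591.31 + $163.84 + $288.10 + $171.58 = $1,845.68
Net pay = $12,318.87 − $1,845.68 = $10,473.19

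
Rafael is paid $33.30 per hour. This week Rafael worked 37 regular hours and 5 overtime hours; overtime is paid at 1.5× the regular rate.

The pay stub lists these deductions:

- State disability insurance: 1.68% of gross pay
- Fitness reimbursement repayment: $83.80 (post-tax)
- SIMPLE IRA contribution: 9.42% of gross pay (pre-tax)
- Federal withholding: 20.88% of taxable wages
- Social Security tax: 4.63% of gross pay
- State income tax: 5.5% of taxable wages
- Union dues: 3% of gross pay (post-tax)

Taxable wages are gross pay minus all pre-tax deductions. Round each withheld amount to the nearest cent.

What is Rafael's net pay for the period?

$766.41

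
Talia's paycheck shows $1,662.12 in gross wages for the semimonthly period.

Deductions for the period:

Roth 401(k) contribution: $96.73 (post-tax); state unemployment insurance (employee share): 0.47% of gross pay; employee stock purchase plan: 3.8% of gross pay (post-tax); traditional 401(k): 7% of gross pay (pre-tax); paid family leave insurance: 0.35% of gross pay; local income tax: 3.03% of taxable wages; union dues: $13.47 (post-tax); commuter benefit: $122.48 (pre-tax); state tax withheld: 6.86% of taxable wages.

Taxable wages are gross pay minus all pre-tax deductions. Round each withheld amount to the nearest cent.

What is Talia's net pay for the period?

Traditional 401(k): $1,662.12 × 0.07 = $116.35
Commuter benefit: $122.48
Pre-tax total = $116.35 + $122.48 = $238.83
Taxable wages = $1,662.12 − $238.83 = $1,423.29
State tax withheld: $1,423.29 × 0.0686 = $97.64
Local income tax: $1,423.29 × 0.0303 = $43.13
State unemployment insurance (employee share): $1,662.12 × 0.0047 = $7.81
Paid family leave insurance: $1,662.12 × 0.0035 = $5.82
Union dues: $13.47
Employee stock purchase plan: $1,662.12 × 0.038 = $63.16
Roth 401(k) contribution: $96.73
Total deductions = $116.35 + $122.48 + $97.64 + $43.13 + $7.81 + $5.82 + $13.47 + $63.16 + $96.73 = $566.59
Net pay = $1,662.12 − $566.59 = $1,095.53

$1,095.53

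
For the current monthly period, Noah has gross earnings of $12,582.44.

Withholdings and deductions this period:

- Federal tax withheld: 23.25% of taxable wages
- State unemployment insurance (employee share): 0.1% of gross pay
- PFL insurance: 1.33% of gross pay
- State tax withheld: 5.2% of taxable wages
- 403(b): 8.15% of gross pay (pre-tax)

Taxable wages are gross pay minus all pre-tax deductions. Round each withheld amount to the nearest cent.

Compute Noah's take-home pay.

403(b): $12,582.44 × 0.0815 = $1,025.47
Taxable wages = $12,582.44 − $1,025.47 = $11,556.97
State tax withheld: $11,556.97 × 0.052 = $600.96
Federal tax withheld: $11,556.97 × 0.2325 = $2,687.00
PFL insurance: $12,582.44 × 0.0133 = $167.35
State unemployment insurance (employee share): $12,582.44 × 0.001 = $12.58
Total deductions = $1,025.47 + $600.96 + $2,687.00 + $167.35 + $12.58 = $4,493.36
Net pay = $12,582.44 − $4,493.36 = $8,089.08

$8,089.08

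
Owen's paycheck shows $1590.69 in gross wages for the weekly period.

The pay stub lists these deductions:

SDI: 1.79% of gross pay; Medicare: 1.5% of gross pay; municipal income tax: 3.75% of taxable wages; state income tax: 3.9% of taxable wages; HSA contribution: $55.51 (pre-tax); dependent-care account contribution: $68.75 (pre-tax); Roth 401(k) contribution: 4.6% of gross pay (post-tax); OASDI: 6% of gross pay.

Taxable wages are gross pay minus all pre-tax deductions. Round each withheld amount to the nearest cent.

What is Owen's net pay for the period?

$1133.31

Dependent-care account contribution: $68.75
HSA contribution: $55.51
Pre-tax total = $68.75 + $55.51 = $124.26
Taxable wages = $1590.69 − $124.26 = $1466.43
Municipal income tax: $1466.43 × 0.0375 = $54.99
State income tax: $1466.43 × 0.039 = $57.19
OASDI: $1590.69 × 0.06 = $95.44
Medicare: $1590.69 × 0.015 = $23.86
SDI: $1590.69 × 0.0179 = $28.47
Roth 401(k) contribution: $1590.69 × 0.046 = $73.17
Total deductions = $68.75 + $55.51 + $54.99 + $57.19 + $95.44 + $23.86 + $28.47 + $73.17 = $457.38
Net pay = $1590.69 − $457.38 = $1133.31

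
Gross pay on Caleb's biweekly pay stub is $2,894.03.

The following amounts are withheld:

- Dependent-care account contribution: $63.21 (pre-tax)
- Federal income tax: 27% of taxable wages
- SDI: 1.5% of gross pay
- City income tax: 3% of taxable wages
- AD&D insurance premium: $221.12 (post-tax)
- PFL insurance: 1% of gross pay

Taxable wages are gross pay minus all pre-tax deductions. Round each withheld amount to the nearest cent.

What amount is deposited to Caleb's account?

$1,688.11

Dependent-care account contribution: $63.21
Taxable wages = $2,894.03 − $63.21 = $2,830.82
City income tax: $2,830.82 × 0.03 = $84.92
Federal income tax: $2,830.82 × 0.27 = $764.32
PFL insurance: $2,894.03 × 0.01 = $28.94
SDI: $2,894.03 × 0.015 = $43.41
AD&D insurance premium: $221.12
Total deductions = $63.21 + $84.92 + $764.32 + $28.94 + $43.41 + $221.12 = $1,205.92
Net pay = $2,894.03 − $1,205.92 = $1,688.11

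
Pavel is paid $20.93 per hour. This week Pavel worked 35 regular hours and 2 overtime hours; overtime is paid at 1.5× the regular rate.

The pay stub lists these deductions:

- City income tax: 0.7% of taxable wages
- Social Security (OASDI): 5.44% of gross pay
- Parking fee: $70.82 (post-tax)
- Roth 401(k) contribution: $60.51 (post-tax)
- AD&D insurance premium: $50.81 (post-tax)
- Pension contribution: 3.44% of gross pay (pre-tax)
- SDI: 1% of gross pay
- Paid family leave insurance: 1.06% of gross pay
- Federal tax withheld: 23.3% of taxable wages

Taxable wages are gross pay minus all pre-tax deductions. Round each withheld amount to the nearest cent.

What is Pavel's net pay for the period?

$341.87

Regular pay: 35 × $20.93 = $732.55
Overtime pay: 2 × $20.93 × 1.5 = $62.79
Gross pay = $732.55 + $62.79 = $795.34
Pension contribution: $795.34 × 0.0344 = $27.36
Taxable wages = $795.34 − $27.36 = $767.98
Federal tax withheld: $767.98 × 0.233 = $178.94
City income tax: $767.98 × 0.007 = $5.38
Paid family leave insurance: $795.34 × 0.0106 = $8.43
SDI: $795.34 × 0.01 = $7.95
Social Security (OASDI): $795.34 × 0.0544 = $43.27
AD&D insurance premium: $50.81
Parking fee: $70.82
Roth 401(k) contribution: $60.51
Total deductions = $27.36 + $178.94 + $5.38 + $8.43 + $7.95 + $43.27 + $50.81 + $70.82 + $60.51 = $453.47
Net pay = $795.34 − $453.47 = $341.87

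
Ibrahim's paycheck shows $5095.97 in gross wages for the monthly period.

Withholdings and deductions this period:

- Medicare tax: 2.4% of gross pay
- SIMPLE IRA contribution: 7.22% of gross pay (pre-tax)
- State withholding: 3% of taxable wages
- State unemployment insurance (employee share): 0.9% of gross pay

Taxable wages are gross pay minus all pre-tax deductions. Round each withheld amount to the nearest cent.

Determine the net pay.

$4418.04

SIMPLE IRA contribution: $5095.97 × 0.0722 = $367.93
Taxable wages = $5095.97 − $367.93 = $4728.04
State withholding: $4728.04 × 0.03 = $141.84
State unemployment insurance (employee share): $5095.97 × 0.009 = $45.86
Medicare tax: $5095.97 × 0.024 = $122.30
Total deductions = $367.93 + $141.84 + $45.86 + $122.30 = $677.93
Net pay = $5095.97 − $677.93 = $4418.04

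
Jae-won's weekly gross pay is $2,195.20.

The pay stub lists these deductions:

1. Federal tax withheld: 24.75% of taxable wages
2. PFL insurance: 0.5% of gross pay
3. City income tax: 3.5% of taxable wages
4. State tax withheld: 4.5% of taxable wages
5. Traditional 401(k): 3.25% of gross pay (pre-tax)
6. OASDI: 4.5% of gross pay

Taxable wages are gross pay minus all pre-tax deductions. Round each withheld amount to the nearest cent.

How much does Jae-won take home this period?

$1,318.53

Traditional 401(k): $2,195.20 × 0.0325 = $71.34
Taxable wages = $2,195.20 − $71.34 = $2,123.86
City income tax: $2,123.86 × 0.035 = $74.34
Federal tax withheld: $2,123.86 × 0.2475 = $525.66
State tax withheld: $2,123.86 × 0.045 = $95.57
OASDI: $2,195.20 × 0.045 = $98.78
PFL insurance: $2,195.20 × 0.005 = $10.98
Total deductions = $71.34 + $74.34 + $525.66 + $95.57 + $98.78 + $10.98 = $876.67
Net pay = $2,195.20 − $876.67 = $1,318.53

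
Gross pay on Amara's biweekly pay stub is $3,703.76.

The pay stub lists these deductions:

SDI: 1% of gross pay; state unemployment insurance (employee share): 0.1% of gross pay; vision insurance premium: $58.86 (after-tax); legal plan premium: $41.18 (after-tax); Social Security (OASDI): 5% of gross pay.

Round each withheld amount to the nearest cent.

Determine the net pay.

$3,377.79

SDI: $3,703.76 × 0.01 = $37.04
State unemployment insurance (employee share): $3,703.76 × 0.001 = $3.70
Social Security (OASDI): $3,703.76 × 0.05 = $185.19
Vision insurance premium: $58.86
Legal plan premium: $41.18
Total deductions = $37.04 + $3.70 + $185.19 + $58.86 + $41.18 = $325.97
Net pay = $3,703.76 − $325.97 = $3,377.79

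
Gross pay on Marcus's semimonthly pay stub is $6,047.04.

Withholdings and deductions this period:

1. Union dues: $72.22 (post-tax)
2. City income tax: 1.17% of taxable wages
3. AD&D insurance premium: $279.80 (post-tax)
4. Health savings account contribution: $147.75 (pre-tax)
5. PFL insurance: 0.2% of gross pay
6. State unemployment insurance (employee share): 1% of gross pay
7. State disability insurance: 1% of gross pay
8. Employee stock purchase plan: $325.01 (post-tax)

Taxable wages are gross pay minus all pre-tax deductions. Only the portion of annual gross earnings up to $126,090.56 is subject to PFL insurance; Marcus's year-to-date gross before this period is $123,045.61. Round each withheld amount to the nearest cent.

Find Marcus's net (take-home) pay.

Health savings account contribution: $147.75
Taxable wages = $6,047.04 − $147.75 = $5,899.29
City income tax: $5,899.29 × 0.0117 = $69.02
PFL insurance: only $126,090.56 − $123,045.61 = $3,044.95 of this check is subject → $3,044.95 × 0.002 = $6.09
State disability insurance: $6,047.04 × 0.01 = $60.47
State unemployment insurance (employee share): $6,047.04 × 0.01 = $60.47
Union dues: $72.22
Employee stock purchase plan: $325.01
AD&D insurance premium: $279.80
Total deductions = $147.75 + $69.02 + $6.09 + $60.47 + $60.47 + $72.22 + $325.01 + $279.80 = $1,020.83
Net pay = $6,047.04 − $1,020.83 = $5,026.21

$5,026.21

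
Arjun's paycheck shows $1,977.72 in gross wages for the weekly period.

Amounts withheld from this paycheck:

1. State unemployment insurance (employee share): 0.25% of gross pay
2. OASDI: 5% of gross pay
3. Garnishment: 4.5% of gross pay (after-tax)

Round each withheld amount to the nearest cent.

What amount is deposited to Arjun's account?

$1,784.89

State unemployment insurance (employee share): $1,977.72 × 0.0025 = $4.94
OASDI: $1,977.72 × 0.05 = $98.89
Garnishment: $1,977.72 × 0.045 = $89.00
Total deductions = $4.94 + $98.89 + $89.00 = $192.83
Net pay = $1,977.72 − $192.83 = $1,784.89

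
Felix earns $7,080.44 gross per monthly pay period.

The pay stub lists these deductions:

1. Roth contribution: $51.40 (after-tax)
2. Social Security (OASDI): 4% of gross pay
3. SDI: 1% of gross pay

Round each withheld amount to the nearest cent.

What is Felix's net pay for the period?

SDI: $7,080.44 × 0.01 = $70.80
Social Security (OASDI): $7,080.44 × 0.04 = $283.22
Roth contribution: $51.40
Total deductions = $70.80 + $283.22 + $51.40 = $405.42
Net pay = $7,080.44 − $405.42 = $6,675.02

$6,675.02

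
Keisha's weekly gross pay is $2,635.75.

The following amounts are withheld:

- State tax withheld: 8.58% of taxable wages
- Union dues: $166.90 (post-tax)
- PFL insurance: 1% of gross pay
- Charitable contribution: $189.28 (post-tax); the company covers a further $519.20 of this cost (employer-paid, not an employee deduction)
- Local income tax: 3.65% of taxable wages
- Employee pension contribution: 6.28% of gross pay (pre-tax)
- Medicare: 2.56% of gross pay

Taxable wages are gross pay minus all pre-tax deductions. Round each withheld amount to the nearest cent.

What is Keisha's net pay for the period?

Employee pension contribution: $2,635.75 × 0.0628 = $165.53
Taxable wages = $2,635.75 − $165.53 = $2,470.22
State tax withheld: $2,470.22 × 0.0858 = $211.94
Local income tax: $2,470.22 × 0.0365 = $90.16
Medicare: $2,635.75 × 0.0256 = $67.48
PFL insurance: $2,635.75 × 0.01 = $26.36
Charitable contribution: $189.28
Union dues: $166.90
(Employer's $519.20 toward charitable contribution is not withheld from the employee.)
Total deductions = $165.53 + $211.94 + $90.16 + $67.48 + $26.36 + $189.28 + $166.90 = $917.65
Net pay = $2,635.75 − $917.65 = $1,718.10

$1,718.10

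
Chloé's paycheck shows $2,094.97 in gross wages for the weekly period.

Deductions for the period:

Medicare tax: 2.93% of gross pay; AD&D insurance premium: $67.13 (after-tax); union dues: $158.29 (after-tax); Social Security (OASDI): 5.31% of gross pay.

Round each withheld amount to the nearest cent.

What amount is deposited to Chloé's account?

$1,696.93

Medicare tax: $2,094.97 × 0.0293 = $61.38
Social Security (OASDI): $2,094.97 × 0.0531 = $111.24
AD&D insurance premium: $67.13
Union dues: $158.29
Total deductions = $61.38 + $111.24 + $67.13 + $158.29 = $398.04
Net pay = $2,094.97 − $398.04 = $1,696.93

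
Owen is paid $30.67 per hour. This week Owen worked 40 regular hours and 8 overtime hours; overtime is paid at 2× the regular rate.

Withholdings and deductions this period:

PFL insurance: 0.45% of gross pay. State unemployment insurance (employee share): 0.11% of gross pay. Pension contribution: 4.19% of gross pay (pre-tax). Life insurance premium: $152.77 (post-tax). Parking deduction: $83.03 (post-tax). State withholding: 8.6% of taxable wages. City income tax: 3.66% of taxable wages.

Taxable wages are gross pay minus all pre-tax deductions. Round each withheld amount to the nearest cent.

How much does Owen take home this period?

$1198.39

Regular pay: 40 × $30.67 = $1226.80
Overtime pay: 8 × $30.67 × 2 = $490.72
Gross pay = $1226.80 + $490.72 = $1717.52
Pension contribution: $1717.52 × 0.0419 = $71.96
Taxable wages = $1717.52 − $71.96 = $1645.56
State withholding: $1645.56 × 0.086 = $141.52
City income tax: $1645.56 × 0.0366 = $60.23
PFL insurance: $1717.52 × 0.0045 = $7.73
State unemployment insurance (employee share): $1717.52 × 0.0011 = $1.89
Life insurance premium: $152.77
Parking deduction: $83.03
Total deductions = $71.96 + $141.52 + $60.23 + $7.73 + $1.89 + $152.77 + $83.03 = $519.13
Net pay = $1717.52 − $519.13 = $1198.39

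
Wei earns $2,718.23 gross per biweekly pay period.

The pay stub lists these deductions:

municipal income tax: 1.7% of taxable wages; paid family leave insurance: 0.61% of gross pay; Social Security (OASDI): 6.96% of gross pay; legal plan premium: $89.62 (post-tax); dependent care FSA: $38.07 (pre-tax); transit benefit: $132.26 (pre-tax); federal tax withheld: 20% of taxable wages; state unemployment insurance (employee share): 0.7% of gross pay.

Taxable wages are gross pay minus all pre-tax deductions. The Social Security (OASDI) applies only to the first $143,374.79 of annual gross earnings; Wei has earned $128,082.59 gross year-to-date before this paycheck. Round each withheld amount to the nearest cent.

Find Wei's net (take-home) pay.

$1,680.59

Transit benefit: $132.26
Dependent care FSA: $38.07
Pre-tax total = $132.26 + $38.07 = $170.33
Taxable wages = $2,718.23 − $170.33 = $2,547.90
Municipal income tax: $2,547.90 × 0.017 = $43.31
Federal tax withheld: $2,547.90 × 0.2 = $509.58
Social Security (OASDI): cap not yet reached, full $2,718.23 is subject → $2,718.23 × 0.0696 = $189.19
State unemployment insurance (employee share): $2,718.23 × 0.007 = $19.03
Paid family leave insurance: $2,718.23 × 0.0061 = $16.58
Legal plan premium: $89.62
Total deductions = $132.26 + $38.07 + $43.31 + $509.58 + $189.19 + $19.03 + $16.58 + $89.62 = $1,037.64
Net pay = $2,718.23 − $1,037.64 = $1,680.59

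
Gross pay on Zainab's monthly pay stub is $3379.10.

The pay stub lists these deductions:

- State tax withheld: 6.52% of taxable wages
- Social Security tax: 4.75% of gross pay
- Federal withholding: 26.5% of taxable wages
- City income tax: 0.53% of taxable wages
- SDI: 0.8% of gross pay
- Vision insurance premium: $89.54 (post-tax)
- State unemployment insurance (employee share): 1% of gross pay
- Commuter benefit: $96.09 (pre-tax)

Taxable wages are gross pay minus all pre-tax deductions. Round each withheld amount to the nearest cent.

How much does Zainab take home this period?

Commuter benefit: $96.09
Taxable wages = $3379.10 − $96.09 = $3283.01
State tax withheld: $3283.01 × 0.0652 = $214.05
City income tax: $3283.01 × 0.0053 = $17.40
Federal withholding: $3283.01 × 0.265 = $870.00
State unemployment insurance (employee share): $3379.10 × 0.01 = $33.79
SDI: $3379.10 × 0.008 = $27.03
Social Security tax: $3379.10 × 0.0475 = $160.51
Vision insurance premium: $89.54
Total deductions = $96.09 + $214.05 + $17.40 + $870.00 + $33.79 + $27.03 + $160.51 + $89.54 = $1508.41
Net pay = $3379.10 − $1508.41 = $1870.69

$1870.69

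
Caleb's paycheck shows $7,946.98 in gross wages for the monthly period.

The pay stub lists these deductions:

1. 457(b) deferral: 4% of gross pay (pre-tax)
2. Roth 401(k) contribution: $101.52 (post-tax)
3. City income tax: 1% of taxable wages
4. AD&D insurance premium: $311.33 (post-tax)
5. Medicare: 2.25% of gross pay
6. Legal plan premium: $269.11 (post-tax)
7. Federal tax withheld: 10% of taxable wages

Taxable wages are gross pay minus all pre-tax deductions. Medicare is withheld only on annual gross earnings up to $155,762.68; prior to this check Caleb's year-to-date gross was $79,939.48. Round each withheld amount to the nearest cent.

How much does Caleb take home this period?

457(b) deferral: $7,946.98 × 0.04 = $317.88
Taxable wages = $7,946.98 − $317.88 = $7,629.10
City income tax: $7,629.10 × 0.01 = $76.29
Federal tax withheld: $7,629.10 × 0.1 = $762.91
Medicare: cap not yet reached, full $7,946.98 is subject → $7,946.98 × 0.0225 = $178.81
Legal plan premium: $269.11
Roth 401(k) contribution: $101.52
AD&D insurance premium: $311.33
Total deductions = $317.88 + $76.29 + $762.91 + $178.81 + $269.11 + $101.52 + $311.33 = $2,017.85
Net pay = $7,946.98 − $2,017.85 = $5,929.13

$5,929.13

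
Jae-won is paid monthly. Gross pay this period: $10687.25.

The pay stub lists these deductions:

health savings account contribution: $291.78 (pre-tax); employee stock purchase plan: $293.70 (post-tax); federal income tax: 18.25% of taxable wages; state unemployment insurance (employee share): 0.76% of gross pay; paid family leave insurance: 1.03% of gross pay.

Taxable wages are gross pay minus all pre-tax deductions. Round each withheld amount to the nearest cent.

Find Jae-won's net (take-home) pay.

$8013.30

Health savings account contribution: $291.78
Taxable wages = $10687.25 − $291.78 = $10395.47
Federal income tax: $10395.47 × 0.1825 = $1897.17
Paid family leave insurance: $10687.25 × 0.0103 = $110.08
State unemployment insurance (employee share): $10687.25 × 0.0076 = $81.22
Employee stock purchase plan: $293.70
Total deductions = $291.78 + $1897.17 + $110.08 + $81.22 + $293.70 = $2673.95
Net pay = $10687.25 − $2673.95 = $8013.30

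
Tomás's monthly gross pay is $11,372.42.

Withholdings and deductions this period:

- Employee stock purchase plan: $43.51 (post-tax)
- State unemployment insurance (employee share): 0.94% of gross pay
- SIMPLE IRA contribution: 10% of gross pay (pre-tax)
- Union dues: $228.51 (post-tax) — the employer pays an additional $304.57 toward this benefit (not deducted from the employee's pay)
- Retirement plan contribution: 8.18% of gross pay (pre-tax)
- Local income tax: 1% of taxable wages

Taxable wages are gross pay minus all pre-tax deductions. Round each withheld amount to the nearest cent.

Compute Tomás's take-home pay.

$8,832.95

Retirement plan contribution: $11,372.42 × 0.0818 = $930.26
SIMPLE IRA contribution: $11,372.42 × 0.1 = $1,137.24
Pre-tax total = $930.26 + $1,137.24 = $2,067.50
Taxable wages = $11,372.42 − $2,067.50 = $9,304.92
Local income tax: $9,304.92 × 0.01 = $93.05
State unemployment insurance (employee share): $11,372.42 × 0.0094 = $106.90
Employee stock purchase plan: $43.51
Union dues: $228.51
(Employer's $304.57 toward union dues is not withheld from the employee.)
Total deductions = $930.26 + $1,137.24 + $93.05 + $106.90 + $43.51 + $228.51 = $2,539.47
Net pay = $11,372.42 − $2,539.47 = $8,832.95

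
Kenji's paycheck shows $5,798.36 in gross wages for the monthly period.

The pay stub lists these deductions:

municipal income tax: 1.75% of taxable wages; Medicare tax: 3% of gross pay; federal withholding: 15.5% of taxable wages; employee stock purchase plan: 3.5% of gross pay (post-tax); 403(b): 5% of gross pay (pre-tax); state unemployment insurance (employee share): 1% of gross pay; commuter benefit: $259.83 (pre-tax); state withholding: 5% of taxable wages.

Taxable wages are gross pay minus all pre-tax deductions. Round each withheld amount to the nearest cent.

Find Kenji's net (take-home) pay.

$3,645.93

Commuter benefit: $259.83
403(b): $5,798.36 × 0.05 = $289.92
Pre-tax total = $259.83 + $289.92 = $549.75
Taxable wages = $5,798.36 − $549.75 = $5,248.61
State withholding: $5,248.61 × 0.05 = $262.43
Municipal income tax: $5,248.61 × 0.0175 = $91.85
Federal withholding: $5,248.61 × 0.155 = $813.53
Medicare tax: $5,798.36 × 0.03 = $173.95
State unemployment insurance (employee share): $5,798.36 × 0.01 = $57.98
Employee stock purchase plan: $5,798.36 × 0.035 = $202.94
Total deductions = $259.83 + $289.92 + $262.43 + $91.85 + $813.53 + $173.95 + $57.98 + $202.94 = $2,152.43
Net pay = $5,798.36 − $2,152.43 = $3,645.93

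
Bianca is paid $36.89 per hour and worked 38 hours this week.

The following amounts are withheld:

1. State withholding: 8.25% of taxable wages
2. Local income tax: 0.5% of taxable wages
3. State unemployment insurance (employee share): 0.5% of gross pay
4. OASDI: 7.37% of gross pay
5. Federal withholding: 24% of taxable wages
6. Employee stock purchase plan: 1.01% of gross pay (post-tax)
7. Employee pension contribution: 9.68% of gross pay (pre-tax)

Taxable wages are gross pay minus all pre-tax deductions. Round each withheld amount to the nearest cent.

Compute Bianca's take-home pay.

$726.99

Gross pay: 38 × $36.89 = $1401.82
Employee pension contribution: $1401.82 × 0.0968 = $135.70
Taxable wages = $1401.82 − $135.70 = $1266.12
Federal withholding: $1266.12 × 0.24 = $303.87
State withholding: $1266.12 × 0.0825 = $104.45
Local income tax: $1266.12 × 0.005 = $6.33
OASDI: $1401.82 × 0.0737 = $103.31
State unemployment insurance (employee share): $1401.82 × 0.005 = $7.01
Employee stock purchase plan: $1401.82 × 0.0101 = $14.16
Total deductions = $135.70 + $303.87 + $104.45 + $6.33 + $103.31 + $7.01 + $14.16 = $674.83
Net pay = $1401.82 − $674.83 = $726.99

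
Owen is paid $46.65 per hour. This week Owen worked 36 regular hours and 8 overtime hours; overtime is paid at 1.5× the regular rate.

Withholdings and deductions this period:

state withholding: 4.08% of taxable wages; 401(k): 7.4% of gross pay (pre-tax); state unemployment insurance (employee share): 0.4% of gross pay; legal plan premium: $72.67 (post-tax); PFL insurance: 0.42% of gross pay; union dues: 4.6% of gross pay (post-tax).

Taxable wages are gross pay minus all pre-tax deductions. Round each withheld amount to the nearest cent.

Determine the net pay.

$1,794.87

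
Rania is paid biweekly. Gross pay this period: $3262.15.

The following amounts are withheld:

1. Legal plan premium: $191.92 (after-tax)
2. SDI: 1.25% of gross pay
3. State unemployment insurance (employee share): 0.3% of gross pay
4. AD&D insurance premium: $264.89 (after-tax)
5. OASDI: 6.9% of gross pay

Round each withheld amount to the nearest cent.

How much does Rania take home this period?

OASDI: $3262.15 × 0.069 = $225.09
SDI: $3262.15 × 0.0125 = $40.78
State unemployment insurance (employee share): $3262.15 × 0.003 = $9.79
Legal plan premium: $191.92
AD&D insurance premium: $264.89
Total deductions = $225.09 + $40.78 + $9.79 + $191.92 + $264.89 = $732.47
Net pay = $3262.15 − $732.47 = $2529.68

$2529.68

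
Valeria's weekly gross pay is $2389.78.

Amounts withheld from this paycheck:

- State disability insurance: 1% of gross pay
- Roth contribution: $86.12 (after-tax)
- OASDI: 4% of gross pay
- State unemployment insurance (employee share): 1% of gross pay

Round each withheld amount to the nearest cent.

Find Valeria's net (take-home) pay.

State disability insurance: $2389.78 × 0.01 = $23.90
State unemployment insurance (employee share): $2389.78 × 0.01 = $23.90
OASDI: $2389.78 × 0.04 = $95.59
Roth contribution: $86.12
Total deductions = $23.90 + $23.90 + $95.59 + $86.12 = $229.51
Net pay = $2389.78 − $229.51 = $2160.27

$2160.27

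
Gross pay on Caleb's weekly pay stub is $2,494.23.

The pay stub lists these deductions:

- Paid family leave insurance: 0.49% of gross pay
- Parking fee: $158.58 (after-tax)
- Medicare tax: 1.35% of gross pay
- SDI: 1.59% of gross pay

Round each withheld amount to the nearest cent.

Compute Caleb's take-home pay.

$2,250.10

SDI: $2,494.23 × 0.0159 = $39.66
Medicare tax: $2,494.23 × 0.0135 = $33.67
Paid family leave insurance: $2,494.23 × 0.0049 = $12.22
Parking fee: $158.58
Total deductions = $39.66 + $33.67 + $12.22 + $158.58 = $244.13
Net pay = $2,494.23 − $244.13 = $2,250.10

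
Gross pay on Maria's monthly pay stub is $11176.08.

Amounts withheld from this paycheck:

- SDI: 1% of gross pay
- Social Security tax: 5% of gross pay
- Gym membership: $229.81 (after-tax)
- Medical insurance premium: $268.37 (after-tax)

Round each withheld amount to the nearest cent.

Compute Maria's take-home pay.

$10007.34

SDI: $11176.08 × 0.01 = $111.76
Social Security tax: $11176.08 × 0.05 = $558.80
Medical insurance premium: $268.37
Gym membership: $229.81
Total deductions = $111.76 + $558.80 + $268.37 + $229.81 = $1168.74
Net pay = $11176.08 − $1168.74 = $10007.34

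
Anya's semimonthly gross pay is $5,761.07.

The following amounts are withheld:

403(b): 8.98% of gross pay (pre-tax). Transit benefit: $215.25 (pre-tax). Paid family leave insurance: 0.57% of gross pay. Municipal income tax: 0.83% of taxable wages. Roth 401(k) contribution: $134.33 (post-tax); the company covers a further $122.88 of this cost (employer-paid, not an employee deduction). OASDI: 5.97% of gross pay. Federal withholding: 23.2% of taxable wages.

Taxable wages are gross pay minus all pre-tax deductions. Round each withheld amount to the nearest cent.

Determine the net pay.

$3,309.02

403(b): $5,761.07 × 0.0898 = $517.34
Transit benefit: $215.25
Pre-tax total = $517.34 + $215.25 = $732.59
Taxable wages = $5,761.07 − $732.59 = $5,028.48
Municipal income tax: $5,028.48 × 0.0083 = $41.74
Federal withholding: $5,028.48 × 0.232 = $1,166.61
Paid family leave insurance: $5,761.07 × 0.0057 = $32.84
OASDI: $5,761.07 × 0.0597 = $343.94
Roth 401(k) contribution: $134.33
(Employer's $122.88 toward Roth 401(k) contribution is not withheld from the employee.)
Total deductions = $517.34 + $215.25 + $41.74 + $1,166.61 + $32.84 + $343.94 + $134.33 = $2,452.05
Net pay = $5,761.07 − $2,452.05 = $3,309.02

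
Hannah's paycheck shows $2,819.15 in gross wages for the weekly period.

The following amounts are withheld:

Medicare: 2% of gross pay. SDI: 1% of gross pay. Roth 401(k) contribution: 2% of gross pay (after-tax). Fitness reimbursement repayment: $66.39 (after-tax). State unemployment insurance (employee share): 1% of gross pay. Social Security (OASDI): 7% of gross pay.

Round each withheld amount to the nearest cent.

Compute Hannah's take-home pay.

$2,386.28

State unemployment insurance (employee share): $2,819.15 × 0.01 = $28.19
Social Security (OASDI): $2,819.15 × 0.07 = $197.34
SDI: $2,819.15 × 0.01 = $28.19
Medicare: $2,819.15 × 0.02 = $56.38
Roth 401(k) contribution: $2,819.15 × 0.02 = $56.38
Fitness reimbursement repayment: $66.39
Total deductions = $28.19 + $197.34 + $28.19 + $56.38 + $56.38 + $66.39 = $432.87
Net pay = $2,819.15 − $432.87 = $2,386.28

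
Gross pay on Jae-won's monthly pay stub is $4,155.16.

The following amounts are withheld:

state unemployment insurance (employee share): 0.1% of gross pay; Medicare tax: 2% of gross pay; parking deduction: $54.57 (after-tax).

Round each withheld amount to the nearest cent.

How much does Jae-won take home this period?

$4,013.33

State unemployment insurance (employee share): $4,155.16 × 0.001 = $4.16
Medicare tax: $4,155.16 × 0.02 = $83.10
Parking deduction: $54.57
Total deductions = $4.16 + $83.10 + $54.57 = $141.83
Net pay = $4,155.16 − $141.83 = $4,013.33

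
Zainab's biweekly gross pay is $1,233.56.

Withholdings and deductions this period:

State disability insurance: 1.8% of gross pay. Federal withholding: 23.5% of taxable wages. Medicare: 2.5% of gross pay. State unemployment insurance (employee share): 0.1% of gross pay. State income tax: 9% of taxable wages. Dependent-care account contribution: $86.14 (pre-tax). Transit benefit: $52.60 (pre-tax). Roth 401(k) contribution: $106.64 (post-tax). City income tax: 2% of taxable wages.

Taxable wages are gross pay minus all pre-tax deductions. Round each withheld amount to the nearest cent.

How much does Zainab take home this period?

$556.20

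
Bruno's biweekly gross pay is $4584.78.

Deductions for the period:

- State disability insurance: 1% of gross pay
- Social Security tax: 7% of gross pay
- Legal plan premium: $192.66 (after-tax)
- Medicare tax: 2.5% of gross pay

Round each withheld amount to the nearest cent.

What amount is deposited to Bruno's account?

$3910.72

State disability insurance: $4584.78 × 0.01 = $45.85
Medicare tax: $4584.78 × 0.025 = $114.62
Social Security tax: $4584.78 × 0.07 = $320.93
Legal plan premium: $192.66
Total deductions = $45.85 + $114.62 + $320.93 + $192.66 = $674.06
Net pay = $4584.78 − $674.06 = $3910.72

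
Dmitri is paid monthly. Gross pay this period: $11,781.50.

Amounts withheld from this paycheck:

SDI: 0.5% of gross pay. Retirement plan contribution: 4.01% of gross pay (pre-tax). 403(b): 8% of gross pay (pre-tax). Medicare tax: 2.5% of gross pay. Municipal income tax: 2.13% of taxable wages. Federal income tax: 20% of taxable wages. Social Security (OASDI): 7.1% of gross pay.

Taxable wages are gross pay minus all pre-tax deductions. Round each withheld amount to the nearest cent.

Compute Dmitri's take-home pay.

Retirement plan contribution: $11,781.50 × 0.0401 = $472.44
403(b): $11,781.50 × 0.08 = $942.52
Pre-tax total = $472.44 + $942.52 = $1,414.96
Taxable wages = $11,781.50 − $1,414.96 = $10,366.54
Federal income tax: $10,366.54 × 0.2 = $2,073.31
Municipal income tax: $10,366.54 × 0.0213 = $220.81
Social Security (OASDI): $11,781.50 × 0.071 = $836.49
SDI: $11,781.50 × 0.005 = $58.91
Medicare tax: $11,781.50 × 0.025 = $294.54
Total deductions = $472.44 + $942.52 + $2,073.31 + $220.81 + $836.49 + $58.91 + $294.54 = $4,899.02
Net pay = $11,781.50 − $4,899.02 = $6,882.48

$6,882.48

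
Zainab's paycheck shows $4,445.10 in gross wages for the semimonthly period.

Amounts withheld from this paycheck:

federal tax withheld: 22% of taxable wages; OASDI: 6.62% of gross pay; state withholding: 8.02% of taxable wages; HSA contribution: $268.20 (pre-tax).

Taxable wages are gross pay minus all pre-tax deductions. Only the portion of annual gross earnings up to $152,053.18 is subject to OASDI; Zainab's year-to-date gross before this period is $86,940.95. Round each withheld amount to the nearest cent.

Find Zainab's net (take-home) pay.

$2,628.72

HSA contribution: $268.20
Taxable wages = $4,445.10 − $268.20 = $4,176.90
Federal tax withheld: $4,176.90 × 0.22 = $918.92
State withholding: $4,176.90 × 0.0802 = $334.99
OASDI: cap not yet reached, full $4,445.10 is subject → $4,445.10 × 0.0662 = $294.27
Total deductions = $268.20 + $918.92 + $334.99 + $294.27 = $1,816.38
Net pay = $4,445.10 − $1,816.38 = $2,628.72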